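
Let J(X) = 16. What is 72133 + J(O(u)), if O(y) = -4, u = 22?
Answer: 72149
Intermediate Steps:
72133 + J(O(u)) = 72133 + 16 = 72149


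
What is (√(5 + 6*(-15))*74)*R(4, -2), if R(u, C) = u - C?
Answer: 444*I*√85 ≈ 4093.5*I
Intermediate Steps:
(√(5 + 6*(-15))*74)*R(4, -2) = (√(5 + 6*(-15))*74)*(4 - 1*(-2)) = (√(5 - 90)*74)*(4 + 2) = (√(-85)*74)*6 = ((I*√85)*74)*6 = (74*I*√85)*6 = 444*I*√85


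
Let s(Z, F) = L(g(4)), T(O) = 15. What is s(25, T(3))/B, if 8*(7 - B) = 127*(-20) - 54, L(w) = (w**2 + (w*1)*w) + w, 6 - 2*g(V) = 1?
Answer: 12/265 ≈ 0.045283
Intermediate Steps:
g(V) = 5/2 (g(V) = 3 - 1/2*1 = 3 - 1/2 = 5/2)
L(w) = w + 2*w**2 (L(w) = (w**2 + w*w) + w = (w**2 + w**2) + w = 2*w**2 + w = w + 2*w**2)
B = 1325/4 (B = 7 - (127*(-20) - 54)/8 = 7 - (-2540 - 54)/8 = 7 - 1/8*(-2594) = 7 + 1297/4 = 1325/4 ≈ 331.25)
s(Z, F) = 15 (s(Z, F) = 5*(1 + 2*(5/2))/2 = 5*(1 + 5)/2 = (5/2)*6 = 15)
s(25, T(3))/B = 15/(1325/4) = 15*(4/1325) = 12/265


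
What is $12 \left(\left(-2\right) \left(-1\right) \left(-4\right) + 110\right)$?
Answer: $1224$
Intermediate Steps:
$12 \left(\left(-2\right) \left(-1\right) \left(-4\right) + 110\right) = 12 \left(2 \left(-4\right) + 110\right) = 12 \left(-8 + 110\right) = 12 \cdot 102 = 1224$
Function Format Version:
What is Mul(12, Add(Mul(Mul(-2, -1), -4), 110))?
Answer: 1224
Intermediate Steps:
Mul(12, Add(Mul(Mul(-2, -1), -4), 110)) = Mul(12, Add(Mul(2, -4), 110)) = Mul(12, Add(-8, 110)) = Mul(12, 102) = 1224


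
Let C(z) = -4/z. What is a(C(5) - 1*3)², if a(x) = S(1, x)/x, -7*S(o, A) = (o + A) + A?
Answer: 1089/17689 ≈ 0.061564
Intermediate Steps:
S(o, A) = -2*A/7 - o/7 (S(o, A) = -((o + A) + A)/7 = -((A + o) + A)/7 = -(o + 2*A)/7 = -2*A/7 - o/7)
a(x) = (-⅐ - 2*x/7)/x (a(x) = (-2*x/7 - ⅐*1)/x = (-2*x/7 - ⅐)/x = (-⅐ - 2*x/7)/x)
a(C(5) - 1*3)² = ((-1 - 2*(-4/5 - 1*3))/(7*(-4/5 - 1*3)))² = ((-1 - 2*(-4*⅕ - 3))/(7*(-4*⅕ - 3)))² = ((-1 - 2*(-⅘ - 3))/(7*(-⅘ - 3)))² = ((-1 - 2*(-19/5))/(7*(-19/5)))² = ((⅐)*(-5/19)*(-1 + 38/5))² = ((⅐)*(-5/19)*(33/5))² = (-33/133)² = 1089/17689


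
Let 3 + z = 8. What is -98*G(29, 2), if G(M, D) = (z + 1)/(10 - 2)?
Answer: -147/2 ≈ -73.500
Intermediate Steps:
z = 5 (z = -3 + 8 = 5)
G(M, D) = 3/4 (G(M, D) = (5 + 1)/(10 - 2) = 6/8 = 6*(1/8) = 3/4)
-98*G(29, 2) = -98*3/4 = -147/2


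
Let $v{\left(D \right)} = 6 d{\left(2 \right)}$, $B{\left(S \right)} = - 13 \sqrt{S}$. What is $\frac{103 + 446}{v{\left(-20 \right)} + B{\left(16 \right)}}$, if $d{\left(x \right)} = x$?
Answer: $- \frac{549}{40} \approx -13.725$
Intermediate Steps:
$v{\left(D \right)} = 12$ ($v{\left(D \right)} = 6 \cdot 2 = 12$)
$\frac{103 + 446}{v{\left(-20 \right)} + B{\left(16 \right)}} = \frac{103 + 446}{12 - 13 \sqrt{16}} = \frac{549}{12 - 52} = \frac{549}{-40} = 549 \left(- \frac{1}{40}\right) = - \frac{549}{40}$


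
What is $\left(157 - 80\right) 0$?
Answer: $0$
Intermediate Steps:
$\left(157 - 80\right) 0 = 77 \cdot 0 = 0$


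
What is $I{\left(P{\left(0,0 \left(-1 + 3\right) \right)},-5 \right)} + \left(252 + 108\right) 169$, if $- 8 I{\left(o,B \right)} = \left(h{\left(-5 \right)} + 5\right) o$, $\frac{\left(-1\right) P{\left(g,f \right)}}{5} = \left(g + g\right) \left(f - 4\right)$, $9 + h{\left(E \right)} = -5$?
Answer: $60840$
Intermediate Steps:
$h{\left(E \right)} = -14$ ($h{\left(E \right)} = -9 - 5 = -14$)
$P{\left(g,f \right)} = - 10 g \left(-4 + f\right)$ ($P{\left(g,f \right)} = - 5 \left(g + g\right) \left(f - 4\right) = - 5 \cdot 2 g \left(-4 + f\right) = - 10 g \left(-4 + f\right)$)
$I{\left(o,B \right)} = \frac{9 o}{8}$ ($I{\left(o,B \right)} = - \frac{\left(-14 + 5\right) o}{8} = - \frac{\left(-9\right) o}{8} = \frac{9 o}{8}$)
$I{\left(P{\left(0,0 \left(-1 + 3\right) \right)},-5 \right)} + \left(252 + 108\right) 169 = \frac{9 \cdot 10 \cdot 0 \left(4 - 0 \left(-1 + 3\right)\right)}{8} + \left(252 + 108\right) 169 = \frac{9 \cdot 10 \cdot 0 \left(4 - 0 \cdot 2\right)}{8} + 360 \cdot 169 = \frac{9 \cdot 10 \cdot 0 \left(4 - 0\right)}{8} + 60840 = \frac{9 \cdot 10 \cdot 0 \left(4 + 0\right)}{8} + 60840 = \frac{9 \cdot 10 \cdot 0 \cdot 4}{8} + 60840 = \frac{9}{8} \cdot 0 + 60840 = 0 + 60840 = 60840$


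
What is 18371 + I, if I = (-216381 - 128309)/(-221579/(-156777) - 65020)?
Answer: 187317339196661/10193418961 ≈ 18376.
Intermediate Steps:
I = 54039464130/10193418961 (I = -344690/(-221579*(-1/156777) - 65020) = -344690/(221579/156777 - 65020) = -344690/(-10193418961/156777) = -344690*(-156777/10193418961) = 54039464130/10193418961 ≈ 5.3014)
18371 + I = 18371 + 54039464130/10193418961 = 187317339196661/10193418961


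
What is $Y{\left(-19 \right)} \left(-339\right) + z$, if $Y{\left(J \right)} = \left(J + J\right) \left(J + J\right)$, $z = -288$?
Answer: $-489804$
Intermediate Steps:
$Y{\left(J \right)} = 4 J^{2}$ ($Y{\left(J \right)} = 2 J 2 J = 4 J^{2}$)
$Y{\left(-19 \right)} \left(-339\right) + z = 4 \left(-19\right)^{2} \left(-339\right) - 288 = 4 \cdot 361 \left(-339\right) - 288 = 1444 \left(-339\right) - 288 = -489516 - 288 = -489804$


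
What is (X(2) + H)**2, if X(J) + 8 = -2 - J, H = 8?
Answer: 16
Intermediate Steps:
X(J) = -10 - J (X(J) = -8 + (-2 - J) = -10 - J)
(X(2) + H)**2 = ((-10 - 1*2) + 8)**2 = ((-10 - 2) + 8)**2 = (-12 + 8)**2 = (-4)**2 = 16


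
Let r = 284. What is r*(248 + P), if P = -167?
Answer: 23004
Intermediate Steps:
r*(248 + P) = 284*(248 - 167) = 284*81 = 23004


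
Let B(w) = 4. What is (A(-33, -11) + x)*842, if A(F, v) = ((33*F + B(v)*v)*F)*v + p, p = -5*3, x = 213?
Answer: -346130202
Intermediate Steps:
p = -15
A(F, v) = -15 + F*v*(4*v + 33*F) (A(F, v) = ((33*F + 4*v)*F)*v - 15 = ((4*v + 33*F)*F)*v - 15 = (F*(4*v + 33*F))*v - 15 = F*v*(4*v + 33*F) - 15 = -15 + F*v*(4*v + 33*F))
(A(-33, -11) + x)*842 = ((-15 + 4*(-33)*(-11)² + 33*(-11)*(-33)²) + 213)*842 = ((-15 + 4*(-33)*121 + 33*(-11)*1089) + 213)*842 = ((-15 - 15972 - 395307) + 213)*842 = (-411294 + 213)*842 = -411081*842 = -346130202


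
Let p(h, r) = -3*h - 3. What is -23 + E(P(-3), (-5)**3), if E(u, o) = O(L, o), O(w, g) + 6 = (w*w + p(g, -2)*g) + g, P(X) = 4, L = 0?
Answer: -46654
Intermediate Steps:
p(h, r) = -3 - 3*h
O(w, g) = -6 + g + w**2 + g*(-3 - 3*g) (O(w, g) = -6 + ((w*w + (-3 - 3*g)*g) + g) = -6 + ((w**2 + g*(-3 - 3*g)) + g) = -6 + (g + w**2 + g*(-3 - 3*g)) = -6 + g + w**2 + g*(-3 - 3*g))
E(u, o) = -6 + o - 3*o*(1 + o) (E(u, o) = -6 + o + 0**2 - 3*o*(1 + o) = -6 + o + 0 - 3*o*(1 + o) = -6 + o - 3*o*(1 + o))
-23 + E(P(-3), (-5)**3) = -23 + (-6 + (-5)**3 - 3*(-5)**3*(1 + (-5)**3)) = -23 + (-6 - 125 - 3*(-125)*(1 - 125)) = -23 + (-6 - 125 - 3*(-125)*(-124)) = -23 + (-6 - 125 - 46500) = -23 - 46631 = -46654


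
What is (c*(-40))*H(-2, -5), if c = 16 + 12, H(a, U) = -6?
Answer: 6720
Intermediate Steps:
c = 28
(c*(-40))*H(-2, -5) = (28*(-40))*(-6) = -1120*(-6) = 6720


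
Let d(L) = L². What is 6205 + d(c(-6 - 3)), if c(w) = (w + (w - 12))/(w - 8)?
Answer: 1794145/289 ≈ 6208.1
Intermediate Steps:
c(w) = (-12 + 2*w)/(-8 + w) (c(w) = (w + (-12 + w))/(-8 + w) = (-12 + 2*w)/(-8 + w))
6205 + d(c(-6 - 3)) = 6205 + (2*(-6 + (-6 - 3))/(-8 + (-6 - 3)))² = 6205 + (2*(-6 - 9)/(-8 - 9))² = 6205 + (2*(-15)/(-17))² = 6205 + (2*(-1/17)*(-15))² = 6205 + (30/17)² = 6205 + 900/289 = 1794145/289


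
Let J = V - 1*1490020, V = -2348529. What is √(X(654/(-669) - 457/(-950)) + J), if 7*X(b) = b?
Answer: I*√6891028163616898/42370 ≈ 1959.2*I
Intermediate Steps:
X(b) = b/7
J = -3838549 (J = -2348529 - 1*1490020 = -2348529 - 1490020 = -3838549)
√(X(654/(-669) - 457/(-950)) + J) = √((654/(-669) - 457/(-950))/7 - 3838549) = √((654*(-1/669) - 457*(-1/950))/7 - 3838549) = √((-218/223 + 457/950)/7 - 3838549) = √((⅐)*(-105189/211850) - 3838549) = √(-15027/211850 - 3838549) = √(-813196620677/211850) = I*√6891028163616898/42370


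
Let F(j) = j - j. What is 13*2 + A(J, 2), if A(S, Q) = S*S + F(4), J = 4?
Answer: 42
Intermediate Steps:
F(j) = 0
A(S, Q) = S² (A(S, Q) = S*S + 0 = S² + 0 = S²)
13*2 + A(J, 2) = 13*2 + 4² = 26 + 16 = 42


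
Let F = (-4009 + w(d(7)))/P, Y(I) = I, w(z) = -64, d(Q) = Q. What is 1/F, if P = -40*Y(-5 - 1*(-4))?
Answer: -40/4073 ≈ -0.0098208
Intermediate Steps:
P = 40 (P = -40*(-5 - 1*(-4)) = -40*(-5 + 4) = -40*(-1) = 40)
F = -4073/40 (F = (-4009 - 64)/40 = -4073*1/40 = -4073/40 ≈ -101.82)
1/F = 1/(-4073/40) = -40/4073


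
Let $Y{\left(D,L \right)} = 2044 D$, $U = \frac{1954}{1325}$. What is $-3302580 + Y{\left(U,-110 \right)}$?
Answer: $- \frac{4371924524}{1325} \approx -3.2996 \cdot 10^{6}$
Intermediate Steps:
$U = \frac{1954}{1325}$ ($U = 1954 \cdot \frac{1}{1325} = \frac{1954}{1325} \approx 1.4747$)
$-3302580 + Y{\left(U,-110 \right)} = -3302580 + 2044 \cdot \frac{1954}{1325} = -3302580 + \frac{3993976}{1325} = - \frac{4371924524}{1325}$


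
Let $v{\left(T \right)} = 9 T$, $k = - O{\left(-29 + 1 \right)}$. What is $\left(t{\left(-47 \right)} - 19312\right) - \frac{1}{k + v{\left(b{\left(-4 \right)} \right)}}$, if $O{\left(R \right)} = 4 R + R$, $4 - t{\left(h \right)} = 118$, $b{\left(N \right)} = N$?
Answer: $- \frac{2020305}{104} \approx -19426.0$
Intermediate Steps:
$t{\left(h \right)} = -114$ ($t{\left(h \right)} = 4 - 118 = -114$)
$O{\left(R \right)} = 5 R$
$k = 140$ ($k = - 5 \left(-29 + 1\right) = - 5 \left(-28\right) = \left(-1\right) \left(-140\right) = 140$)
$\left(t{\left(-47 \right)} - 19312\right) - \frac{1}{k + v{\left(b{\left(-4 \right)} \right)}} = \left(-114 - 19312\right) - \frac{1}{140 + 9 \left(-4\right)} = \left(-114 - 19312\right) - \frac{1}{140 - 36} = -19426 - \frac{1}{104} = - \frac{2020305}{104}$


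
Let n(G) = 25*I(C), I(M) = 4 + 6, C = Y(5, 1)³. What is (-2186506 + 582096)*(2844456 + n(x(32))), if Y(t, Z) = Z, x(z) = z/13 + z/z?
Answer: -4564074753460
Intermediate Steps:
x(z) = 1 + z/13 (x(z) = z*(1/13) + 1 = z/13 + 1 = 1 + z/13)
C = 1 (C = 1³ = 1)
I(M) = 10
n(G) = 250 (n(G) = 25*10 = 250)
(-2186506 + 582096)*(2844456 + n(x(32))) = (-2186506 + 582096)*(2844456 + 250) = -1604410*2844706 = -4564074753460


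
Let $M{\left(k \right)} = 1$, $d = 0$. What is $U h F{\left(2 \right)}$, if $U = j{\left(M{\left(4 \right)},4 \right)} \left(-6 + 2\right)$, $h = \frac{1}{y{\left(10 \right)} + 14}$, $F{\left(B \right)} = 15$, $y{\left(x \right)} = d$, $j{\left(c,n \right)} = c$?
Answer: $- \frac{30}{7} \approx -4.2857$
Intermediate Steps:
$y{\left(x \right)} = 0$
$h = \frac{1}{14}$ ($h = \frac{1}{0 + 14} = \frac{1}{14} \approx 0.071429$)
$U = -4$ ($U = 1 \left(-6 + 2\right) = 1 \left(-4\right) = -4$)
$U h F{\left(2 \right)} = \left(-4\right) \frac{1}{14} \cdot 15 = \left(- \frac{2}{7}\right) 15 = - \frac{30}{7}$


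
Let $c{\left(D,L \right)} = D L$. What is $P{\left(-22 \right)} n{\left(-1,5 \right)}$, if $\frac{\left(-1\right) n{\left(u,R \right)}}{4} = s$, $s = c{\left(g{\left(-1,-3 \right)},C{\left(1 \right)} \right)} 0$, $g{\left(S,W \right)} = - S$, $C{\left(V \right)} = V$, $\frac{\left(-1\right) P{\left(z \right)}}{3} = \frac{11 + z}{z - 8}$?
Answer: $0$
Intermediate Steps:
$P{\left(z \right)} = - \frac{3 \left(11 + z\right)}{-8 + z}$ ($P{\left(z \right)} = - 3 \frac{11 + z}{z - 8} = - 3 \frac{11 + z}{-8 + z} = - \frac{3 \left(11 + z\right)}{-8 + z}$)
$s = 0$ ($s = \left(-1\right) \left(-1\right) 1 \cdot 0 = 1 \cdot 1 \cdot 0 = 1 \cdot 0 = 0$)
$n{\left(u,R \right)} = 0$ ($n{\left(u,R \right)} = \left(-4\right) 0 = 0$)
$P{\left(-22 \right)} n{\left(-1,5 \right)} = \frac{3 \left(-11 - -22\right)}{-8 - 22} \cdot 0 = \frac{3 \left(-11 + 22\right)}{-30} \cdot 0 = 3 \left(- \frac{1}{30}\right) 11 \cdot 0 = \left(- \frac{11}{10}\right) 0 = 0$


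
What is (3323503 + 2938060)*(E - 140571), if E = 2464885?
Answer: 14553838542782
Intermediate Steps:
(3323503 + 2938060)*(E - 140571) = (3323503 + 2938060)*(2464885 - 140571) = 6261563*2324314 = 14553838542782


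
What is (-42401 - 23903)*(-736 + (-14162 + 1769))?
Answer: 870505216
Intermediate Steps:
(-42401 - 23903)*(-736 + (-14162 + 1769)) = -66304*(-736 - 12393) = -66304*(-13129) = 870505216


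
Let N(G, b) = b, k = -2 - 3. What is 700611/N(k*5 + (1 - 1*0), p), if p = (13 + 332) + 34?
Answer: 700611/379 ≈ 1848.6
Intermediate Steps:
p = 379 (p = 345 + 34 = 379)
k = -5
700611/N(k*5 + (1 - 1*0), p) = 700611/379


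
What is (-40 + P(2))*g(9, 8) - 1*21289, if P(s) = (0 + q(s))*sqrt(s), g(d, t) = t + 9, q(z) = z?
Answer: -21969 + 34*sqrt(2) ≈ -21921.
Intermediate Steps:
g(d, t) = 9 + t
P(s) = s**(3/2) (P(s) = (0 + s)*sqrt(s) = s*sqrt(s) = s**(3/2))
(-40 + P(2))*g(9, 8) - 1*21289 = (-40 + 2**(3/2))*(9 + 8) - 1*21289 = (-40 + 2*sqrt(2))*17 - 21289 = (-680 + 34*sqrt(2)) - 21289 = -21969 + 34*sqrt(2)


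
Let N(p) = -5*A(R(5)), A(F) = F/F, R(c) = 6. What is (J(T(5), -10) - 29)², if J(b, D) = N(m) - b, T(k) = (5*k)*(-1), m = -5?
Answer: 81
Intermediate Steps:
A(F) = 1
T(k) = -5*k
N(p) = -5 (N(p) = -5*1 = -5)
J(b, D) = -5 - b
(J(T(5), -10) - 29)² = ((-5 - (-5)*5) - 29)² = ((-5 - 1*(-25)) - 29)² = ((-5 + 25) - 29)² = (20 - 29)² = (-9)² = 81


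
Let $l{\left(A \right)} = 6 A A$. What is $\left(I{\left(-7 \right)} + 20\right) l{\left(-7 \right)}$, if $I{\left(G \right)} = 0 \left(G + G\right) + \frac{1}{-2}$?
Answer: $5733$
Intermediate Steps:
$l{\left(A \right)} = 6 A^{2}$
$I{\left(G \right)} = - \frac{1}{2}$ ($I{\left(G \right)} = 0 \cdot 2 G - \frac{1}{2} = 0 - \frac{1}{2} = - \frac{1}{2}$)
$\left(I{\left(-7 \right)} + 20\right) l{\left(-7 \right)} = \left(- \frac{1}{2} + 20\right) 6 \left(-7\right)^{2} = \frac{39 \cdot 6 \cdot 49}{2} = \frac{39}{2} \cdot 294 = 5733$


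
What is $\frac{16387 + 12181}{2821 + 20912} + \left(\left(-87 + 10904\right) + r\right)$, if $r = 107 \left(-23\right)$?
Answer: $\frac{198341516}{23733} \approx 8357.2$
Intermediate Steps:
$r = -2461$
$\frac{16387 + 12181}{2821 + 20912} + \left(\left(-87 + 10904\right) + r\right) = \frac{16387 + 12181}{2821 + 20912} + \left(\left(-87 + 10904\right) - 2461\right) = \frac{28568}{23733} + \left(10817 - 2461\right) = 28568 \cdot \frac{1}{23733} + 8356 = \frac{28568}{23733} + 8356 = \frac{198341516}{23733}$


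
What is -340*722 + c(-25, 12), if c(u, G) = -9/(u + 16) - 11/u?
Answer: -6136964/25 ≈ -2.4548e+5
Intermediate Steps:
c(u, G) = -11/u - 9/(16 + u) (c(u, G) = -9/(16 + u) - 11/u = -11/u - 9/(16 + u))
-340*722 + c(-25, 12) = -340*722 + 4*(-44 - 5*(-25))/(-25*(16 - 25)) = -245480 + 4*(-1/25)*(-44 + 125)/(-9) = -245480 + 4*(-1/25)*(-1/9)*81 = -245480 + 36/25 = -6136964/25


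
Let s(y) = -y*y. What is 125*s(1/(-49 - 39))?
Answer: -125/7744 ≈ -0.016142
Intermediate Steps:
s(y) = -y**2
125*s(1/(-49 - 39)) = 125*(-(1/(-49 - 39))**2) = 125*(-(1/(-88))**2) = 125*(-(-1/88)**2) = 125*(-1*1/7744) = 125*(-1/7744) = -125/7744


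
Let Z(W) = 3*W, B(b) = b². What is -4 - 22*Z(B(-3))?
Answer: -598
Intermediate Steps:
-4 - 22*Z(B(-3)) = -4 - 66*(-3)² = -4 - 66*9 = -4 - 22*27 = -4 - 594 = -598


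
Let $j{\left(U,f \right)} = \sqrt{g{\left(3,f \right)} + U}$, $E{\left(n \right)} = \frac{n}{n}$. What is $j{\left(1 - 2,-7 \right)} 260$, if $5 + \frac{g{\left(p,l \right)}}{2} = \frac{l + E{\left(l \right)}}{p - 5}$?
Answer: $260 i \sqrt{5} \approx 581.38 i$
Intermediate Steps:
$E{\left(n \right)} = 1$
$g{\left(p,l \right)} = -10 + \frac{2 \left(1 + l\right)}{-5 + p}$ ($g{\left(p,l \right)} = -10 + 2 \frac{l + 1}{p - 5} = -10 + 2 \frac{1 + l}{-5 + p} = -10 + \frac{2 \left(1 + l\right)}{-5 + p}$)
$j{\left(U,f \right)} = \sqrt{-11 + U - f}$ ($j{\left(U,f \right)} = \sqrt{\frac{2 \left(26 + f - 15\right)}{-5 + 3} + U} = \sqrt{\frac{2 \left(26 + f - 15\right)}{-2} + U} = \sqrt{2 \left(- \frac{1}{2}\right) \left(11 + f\right) + U} = \sqrt{\left(-11 - f\right) + U} = \sqrt{-11 + U - f}$)
$j{\left(1 - 2,-7 \right)} 260 = \sqrt{-11 + \left(1 - 2\right) - -7} \cdot 260 = \sqrt{-11 - 1 + 7} \cdot 260 = \sqrt{-5} \cdot 260 = i \sqrt{5} \cdot 260 = 260 i \sqrt{5}$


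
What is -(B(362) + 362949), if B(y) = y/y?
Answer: -362950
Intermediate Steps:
B(y) = 1
-(B(362) + 362949) = -(1 + 362949) = -1*362950 = -362950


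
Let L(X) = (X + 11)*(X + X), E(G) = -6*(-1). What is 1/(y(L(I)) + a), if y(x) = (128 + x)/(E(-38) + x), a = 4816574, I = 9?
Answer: 3/14449726 ≈ 2.0762e-7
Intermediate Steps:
E(G) = 6
L(X) = 2*X*(11 + X) (L(X) = (11 + X)*(2*X) = 2*X*(11 + X))
y(x) = (128 + x)/(6 + x)
1/(y(L(I)) + a) = 1/((128 + 2*9*(11 + 9))/(6 + 2*9*(11 + 9)) + 4816574) = 1/((128 + 2*9*20)/(6 + 2*9*20) + 4816574) = 1/((128 + 360)/(6 + 360) + 4816574) = 1/(488/366 + 4816574) = 1/((1/366)*488 + 4816574) = 1/(4/3 + 4816574) = 1/(14449726/3) = 3/14449726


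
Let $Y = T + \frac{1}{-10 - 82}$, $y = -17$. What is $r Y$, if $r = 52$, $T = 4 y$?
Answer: $- \frac{81341}{23} \approx -3536.6$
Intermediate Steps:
$T = -68$ ($T = 4 \left(-17\right) = -68$)
$Y = - \frac{6257}{92}$ ($Y = -68 + \frac{1}{-10 - 82} = -68 + \frac{1}{-92} = -68 - \frac{1}{92} = - \frac{6257}{92} \approx -68.011$)
$r Y = 52 \left(- \frac{6257}{92}\right) = - \frac{81341}{23}$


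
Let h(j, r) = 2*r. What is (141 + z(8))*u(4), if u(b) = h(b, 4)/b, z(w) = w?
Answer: 298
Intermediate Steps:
u(b) = 8/b (u(b) = (2*4)/b = 8/b)
(141 + z(8))*u(4) = (141 + 8)*(8/4) = 149*(8*(1/4)) = 149*2 = 298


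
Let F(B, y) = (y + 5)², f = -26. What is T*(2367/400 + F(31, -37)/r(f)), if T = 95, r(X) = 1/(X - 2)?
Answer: -217862227/80 ≈ -2.7233e+6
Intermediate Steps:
r(X) = 1/(-2 + X)
F(B, y) = (5 + y)²
T*(2367/400 + F(31, -37)/r(f)) = 95*(2367/400 + (5 - 37)²/(1/(-2 - 26))) = 95*(2367*(1/400) + (-32)²/(1/(-28))) = 95*(2367/400 + 1024/(-1/28)) = 95*(2367/400 + 1024*(-28)) = 95*(2367/400 - 28672) = 95*(-11466433/400) = -217862227/80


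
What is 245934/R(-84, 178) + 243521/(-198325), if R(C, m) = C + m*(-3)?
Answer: -8154226088/20427475 ≈ -399.18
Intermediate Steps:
R(C, m) = C - 3*m
245934/R(-84, 178) + 243521/(-198325) = 245934/(-84 - 3*178) + 243521/(-198325) = 245934/(-84 - 534) + 243521*(-1/198325) = 245934/(-618) - 243521/198325 = 245934*(-1/618) - 243521/198325 = -40989/103 - 243521/198325 = -8154226088/20427475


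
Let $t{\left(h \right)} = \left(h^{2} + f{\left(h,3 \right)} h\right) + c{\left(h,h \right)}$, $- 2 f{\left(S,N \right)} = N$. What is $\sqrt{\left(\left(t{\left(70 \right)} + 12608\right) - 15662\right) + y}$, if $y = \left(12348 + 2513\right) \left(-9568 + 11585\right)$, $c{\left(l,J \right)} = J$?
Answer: $8 \sqrt{468382} \approx 5475.1$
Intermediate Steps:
$f{\left(S,N \right)} = - \frac{N}{2}$
$t{\left(h \right)} = h^{2} - \frac{h}{2}$ ($t{\left(h \right)} = \left(h^{2} + \left(- \frac{1}{2}\right) 3 h\right) + h = \left(h^{2} - \frac{3 h}{2}\right) + h = h^{2} - \frac{h}{2}$)
$y = 29974637$ ($y = 14861 \cdot 2017 = 29974637$)
$\sqrt{\left(\left(t{\left(70 \right)} + 12608\right) - 15662\right) + y} = \sqrt{\left(\left(70 \left(- \frac{1}{2} + 70\right) + 12608\right) - 15662\right) + 29974637} = \sqrt{\left(\left(70 \cdot \frac{139}{2} + 12608\right) - 15662\right) + 29974637} = \sqrt{\left(\left(4865 + 12608\right) - 15662\right) + 29974637} = \sqrt{\left(17473 - 15662\right) + 29974637} = \sqrt{1811 + 29974637} = \sqrt{29976448} = 8 \sqrt{468382}$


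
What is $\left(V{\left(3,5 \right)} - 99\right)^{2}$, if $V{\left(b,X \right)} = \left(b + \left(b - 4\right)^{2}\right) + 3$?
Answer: $8464$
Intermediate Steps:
$V{\left(b,X \right)} = 3 + b + \left(-4 + b\right)^{2}$ ($V{\left(b,X \right)} = \left(b + \left(-4 + b\right)^{2}\right) + 3 = 3 + b + \left(-4 + b\right)^{2}$)
$\left(V{\left(3,5 \right)} - 99\right)^{2} = \left(\left(3 + 3 + \left(-4 + 3\right)^{2}\right) - 99\right)^{2} = \left(\left(3 + 3 + \left(-1\right)^{2}\right) - 99\right)^{2} = \left(\left(3 + 3 + 1\right) - 99\right)^{2} = \left(7 - 99\right)^{2} = \left(-92\right)^{2} = 8464$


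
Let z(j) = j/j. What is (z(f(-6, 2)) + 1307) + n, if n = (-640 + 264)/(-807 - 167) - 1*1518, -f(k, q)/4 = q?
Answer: -102082/487 ≈ -209.61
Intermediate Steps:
f(k, q) = -4*q
z(j) = 1
n = -739078/487 (n = -376/(-974) - 1518 = -376*(-1/974) - 1518 = 188/487 - 1518 = -739078/487 ≈ -1517.6)
(z(f(-6, 2)) + 1307) + n = (1 + 1307) - 739078/487 = 1308 - 739078/487 = -102082/487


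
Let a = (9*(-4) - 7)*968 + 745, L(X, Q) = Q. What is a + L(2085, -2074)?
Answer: -42953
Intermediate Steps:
a = -40879 (a = (-36 - 7)*968 + 745 = -43*968 + 745 = -41624 + 745 = -40879)
a + L(2085, -2074) = -40879 - 2074 = -42953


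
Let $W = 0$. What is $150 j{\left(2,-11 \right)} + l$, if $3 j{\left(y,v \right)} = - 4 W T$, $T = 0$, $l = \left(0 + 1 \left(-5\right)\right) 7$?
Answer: $-35$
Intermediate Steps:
$l = -35$ ($l = \left(0 - 5\right) 7 = \left(-5\right) 7 = -35$)
$j{\left(y,v \right)} = 0$ ($j{\left(y,v \right)} = \frac{\left(-4\right) 0 \cdot 0}{3} = \frac{0 \cdot 0}{3} = \frac{1}{3} \cdot 0 = 0$)
$150 j{\left(2,-11 \right)} + l = 150 \cdot 0 - 35 = 0 - 35 = -35$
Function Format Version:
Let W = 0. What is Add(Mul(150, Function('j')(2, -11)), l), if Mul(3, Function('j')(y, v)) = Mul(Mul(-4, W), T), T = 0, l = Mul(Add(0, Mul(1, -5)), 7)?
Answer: -35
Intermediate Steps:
l = -35 (l = Mul(Add(0, -5), 7) = Mul(-5, 7) = -35)
Function('j')(y, v) = 0 (Function('j')(y, v) = Mul(Rational(1, 3), Mul(Mul(-4, 0), 0)) = Mul(Rational(1, 3), Mul(0, 0)) = Mul(Rational(1, 3), 0) = 0)
Add(Mul(150, Function('j')(2, -11)), l) = Add(Mul(150, 0), -35) = Add(0, -35) = -35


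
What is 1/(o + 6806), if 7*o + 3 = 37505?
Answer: 7/85144 ≈ 8.2214e-5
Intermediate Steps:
o = 37502/7 (o = -3/7 + (⅐)*37505 = -3/7 + 37505/7 = 37502/7 ≈ 5357.4)
1/(o + 6806) = 1/(37502/7 + 6806) = 1/(85144/7) = 7/85144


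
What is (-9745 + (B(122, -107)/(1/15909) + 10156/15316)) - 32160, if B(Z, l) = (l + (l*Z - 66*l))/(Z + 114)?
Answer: -409390609155/903644 ≈ -4.5304e+5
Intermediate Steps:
B(Z, l) = (-65*l + Z*l)/(114 + Z) (B(Z, l) = (l + (Z*l - 66*l))/(114 + Z) = (l + (-66*l + Z*l))/(114 + Z) = (-65*l + Z*l)/(114 + Z))
(-9745 + (B(122, -107)/(1/15909) + 10156/15316)) - 32160 = (-9745 + ((-107*(-65 + 122)/(114 + 122))/(1/15909) + 10156/15316)) - 32160 = (-9745 + ((-107*57/236)/(1/15909) + 10156*(1/15316))) - 32160 = (-9745 + (-107*1/236*57*15909 + 2539/3829)) - 32160 = (-9745 + (-6099/236*15909 + 2539/3829)) - 32160 = (-9745 + (-97028991/236 + 2539/3829)) - 32160 = (-9745 - 371523407335/903644) - 32160 = -380329418115/903644 - 32160 = -409390609155/903644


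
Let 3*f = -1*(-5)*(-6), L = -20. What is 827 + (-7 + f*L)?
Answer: 1020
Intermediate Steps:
f = -10 (f = (-1*(-5)*(-6))/3 = (5*(-6))/3 = (⅓)*(-30) = -10)
827 + (-7 + f*L) = 827 + (-7 - 10*(-20)) = 827 + (-7 + 200) = 827 + 193 = 1020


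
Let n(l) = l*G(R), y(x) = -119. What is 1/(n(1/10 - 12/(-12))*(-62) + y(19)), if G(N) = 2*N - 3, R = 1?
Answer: -5/254 ≈ -0.019685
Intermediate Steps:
G(N) = -3 + 2*N
n(l) = -l (n(l) = l*(-3 + 2*1) = l*(-3 + 2) = l*(-1) = -l)
1/(n(1/10 - 12/(-12))*(-62) + y(19)) = 1/(-(1/10 - 12/(-12))*(-62) - 119) = 1/(-(1*(⅒) - 12*(-1/12))*(-62) - 119) = 1/(-(⅒ + 1)*(-62) - 119) = 1/(-1*11/10*(-62) - 119) = 1/(-11/10*(-62) - 119) = 1/(341/5 - 119) = 1/(-254/5) = -5/254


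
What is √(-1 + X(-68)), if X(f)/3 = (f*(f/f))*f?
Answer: √13871 ≈ 117.78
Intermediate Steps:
X(f) = 3*f² (X(f) = 3*((f*(f/f))*f) = 3*((f*1)*f) = 3*(f*f) = 3*f²)
√(-1 + X(-68)) = √(-1 + 3*(-68)²) = √(-1 + 3*4624) = √(-1 + 13872) = √13871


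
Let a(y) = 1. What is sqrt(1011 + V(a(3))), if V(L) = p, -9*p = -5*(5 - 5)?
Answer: sqrt(1011) ≈ 31.796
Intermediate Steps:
p = 0 (p = -(-5)*(5 - 5)/9 = -(-5)*0/9 = -1/9*0 = 0)
V(L) = 0
sqrt(1011 + V(a(3))) = sqrt(1011 + 0) = sqrt(1011)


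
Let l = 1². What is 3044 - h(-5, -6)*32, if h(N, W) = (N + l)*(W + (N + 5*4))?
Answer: 4196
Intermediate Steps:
l = 1
h(N, W) = (1 + N)*(20 + N + W) (h(N, W) = (N + 1)*(W + (N + 5*4)) = (1 + N)*(W + (N + 20)) = (1 + N)*(W + (20 + N)) = (1 + N)*(20 + N + W))
3044 - h(-5, -6)*32 = 3044 - (20 - 6 + (-5)² + 21*(-5) - 5*(-6))*32 = 3044 - (20 - 6 + 25 - 105 + 30)*32 = 3044 - (-36)*32 = 3044 - 1*(-1152) = 3044 + 1152 = 4196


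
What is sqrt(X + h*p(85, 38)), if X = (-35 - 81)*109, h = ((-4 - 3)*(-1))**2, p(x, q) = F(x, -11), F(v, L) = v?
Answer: I*sqrt(8479) ≈ 92.082*I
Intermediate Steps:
p(x, q) = x
h = 49 (h = (-7*(-1))**2 = 7**2 = 49)
X = -12644 (X = -116*109 = -12644)
sqrt(X + h*p(85, 38)) = sqrt(-12644 + 49*85) = sqrt(-12644 + 4165) = sqrt(-8479) = I*sqrt(8479)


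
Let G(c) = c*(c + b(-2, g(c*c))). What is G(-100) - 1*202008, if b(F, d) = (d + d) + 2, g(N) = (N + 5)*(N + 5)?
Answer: -20020197208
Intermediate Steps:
g(N) = (5 + N)**2 (g(N) = (5 + N)*(5 + N) = (5 + N)**2)
b(F, d) = 2 + 2*d (b(F, d) = 2*d + 2 = 2 + 2*d)
G(c) = c*(2 + c + 2*(5 + c**2)**2) (G(c) = c*(c + (2 + 2*(5 + c*c)**2)) = c*(c + (2 + 2*(5 + c**2)**2)) = c*(2 + c + 2*(5 + c**2)**2))
G(-100) - 1*202008 = -100*(2 - 100 + 2*(5 + (-100)**2)**2) - 1*202008 = -100*(2 - 100 + 2*(5 + 10000)**2) - 202008 = -100*(2 - 100 + 2*10005**2) - 202008 = -100*(2 - 100 + 2*100100025) - 202008 = -100*(2 - 100 + 200200050) - 202008 = -100*200199952 - 202008 = -20019995200 - 202008 = -20020197208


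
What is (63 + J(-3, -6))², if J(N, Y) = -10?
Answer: 2809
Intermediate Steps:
(63 + J(-3, -6))² = (63 - 10)² = 53² = 2809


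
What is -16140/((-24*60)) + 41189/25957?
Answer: 7970969/622968 ≈ 12.795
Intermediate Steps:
-16140/((-24*60)) + 41189/25957 = -16140/(-1440) + 41189*(1/25957) = -16140*(-1/1440) + 41189/25957 = 269/24 + 41189/25957 = 7970969/622968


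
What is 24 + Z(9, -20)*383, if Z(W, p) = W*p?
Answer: -68916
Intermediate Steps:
24 + Z(9, -20)*383 = 24 + (9*(-20))*383 = 24 - 180*383 = 24 - 68940 = -68916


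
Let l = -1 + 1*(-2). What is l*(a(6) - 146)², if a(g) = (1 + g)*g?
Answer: -32448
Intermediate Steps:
a(g) = g*(1 + g)
l = -3 (l = -1 - 2 = -3)
l*(a(6) - 146)² = -3*(6*(1 + 6) - 146)² = -3*(6*7 - 146)² = -3*(42 - 146)² = -3*(-104)² = -3*10816 = -32448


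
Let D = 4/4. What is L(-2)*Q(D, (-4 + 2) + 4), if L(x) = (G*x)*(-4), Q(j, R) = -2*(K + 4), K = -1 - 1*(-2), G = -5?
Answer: 400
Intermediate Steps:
D = 1 (D = 4*(1/4) = 1)
K = 1 (K = -1 + 2 = 1)
Q(j, R) = -10 (Q(j, R) = -2*(1 + 4) = -2*5 = -10)
L(x) = 20*x (L(x) = -5*x*(-4) = 20*x)
L(-2)*Q(D, (-4 + 2) + 4) = (20*(-2))*(-10) = -40*(-10) = 400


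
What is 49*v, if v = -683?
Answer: -33467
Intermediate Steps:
49*v = 49*(-683) = -33467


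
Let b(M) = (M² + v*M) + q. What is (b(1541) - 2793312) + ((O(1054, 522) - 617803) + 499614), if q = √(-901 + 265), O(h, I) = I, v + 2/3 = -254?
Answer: -2786218/3 + 2*I*√159 ≈ -9.2874e+5 + 25.219*I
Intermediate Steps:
v = -764/3 (v = -⅔ - 254 = -764/3 ≈ -254.67)
q = 2*I*√159 (q = √(-636) = 2*I*√159 ≈ 25.219*I)
b(M) = M² - 764*M/3 + 2*I*√159 (b(M) = (M² - 764*M/3) + 2*I*√159 = M² - 764*M/3 + 2*I*√159)
(b(1541) - 2793312) + ((O(1054, 522) - 617803) + 499614) = ((1541² - 764/3*1541 + 2*I*√159) - 2793312) + ((522 - 617803) + 499614) = ((2374681 - 1177324/3 + 2*I*√159) - 2793312) + (-617281 + 499614) = ((5946719/3 + 2*I*√159) - 2793312) - 117667 = (-2433217/3 + 2*I*√159) - 117667 = -2786218/3 + 2*I*√159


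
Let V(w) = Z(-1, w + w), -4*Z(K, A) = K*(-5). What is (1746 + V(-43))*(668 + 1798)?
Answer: 8605107/2 ≈ 4.3026e+6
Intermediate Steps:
Z(K, A) = 5*K/4 (Z(K, A) = -K*(-5)/4 = -(-5)*K/4 = 5*K/4)
V(w) = -5/4 (V(w) = (5/4)*(-1) = -5/4)
(1746 + V(-43))*(668 + 1798) = (1746 - 5/4)*(668 + 1798) = (6979/4)*2466 = 8605107/2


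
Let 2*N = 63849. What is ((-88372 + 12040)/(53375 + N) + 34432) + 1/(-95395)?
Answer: 560341844990481/16274291605 ≈ 34431.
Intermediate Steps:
N = 63849/2 (N = (1/2)*63849 = 63849/2 ≈ 31925.)
((-88372 + 12040)/(53375 + N) + 34432) + 1/(-95395) = ((-88372 + 12040)/(53375 + 63849/2) + 34432) + 1/(-95395) = (-76332/170599/2 + 34432) - 1/95395 = (-76332*2/170599 + 34432) - 1/95395 = (-152664/170599 + 34432) - 1/95395 = 5873912104/170599 - 1/95395 = 560341844990481/16274291605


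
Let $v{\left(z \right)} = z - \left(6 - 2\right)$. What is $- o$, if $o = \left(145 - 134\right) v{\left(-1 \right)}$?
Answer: $55$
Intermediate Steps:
$v{\left(z \right)} = -4 + z$ ($v{\left(z \right)} = z - \left(6 - 2\right) = z - 4 = -4 + z$)
$o = -55$ ($o = \left(145 - 134\right) \left(-4 - 1\right) = 11 \left(-5\right) = -55$)
$- o = \left(-1\right) \left(-55\right) = 55$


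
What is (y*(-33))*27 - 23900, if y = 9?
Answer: -31919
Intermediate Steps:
(y*(-33))*27 - 23900 = (9*(-33))*27 - 23900 = -297*27 - 23900 = -8019 - 23900 = -31919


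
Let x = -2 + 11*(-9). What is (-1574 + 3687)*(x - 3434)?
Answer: -7469455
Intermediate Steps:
x = -101 (x = -2 - 99 = -101)
(-1574 + 3687)*(x - 3434) = (-1574 + 3687)*(-101 - 3434) = 2113*(-3535) = -7469455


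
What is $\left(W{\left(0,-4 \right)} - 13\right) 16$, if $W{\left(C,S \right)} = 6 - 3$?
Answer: $-160$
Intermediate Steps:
$W{\left(C,S \right)} = 3$ ($W{\left(C,S \right)} = 6 - 3 = 3$)
$\left(W{\left(0,-4 \right)} - 13\right) 16 = \left(3 - 13\right) 16 = \left(-10\right) 16 = -160$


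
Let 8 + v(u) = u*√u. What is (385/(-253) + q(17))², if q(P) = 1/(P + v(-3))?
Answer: (52189*I + 61320*√3)/(28566*(I + √3)) ≈ 2.0667 - 0.13841*I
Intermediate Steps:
v(u) = -8 + u^(3/2) (v(u) = -8 + u*√u = -8 + u^(3/2))
q(P) = 1/(-8 + P - 3*I*√3) (q(P) = 1/(P + (-8 + (-3)^(3/2))) = 1/(P + (-8 - 3*I*√3)) = 1/(-8 + P - 3*I*√3))
(385/(-253) + q(17))² = (385/(-253) + 1/(-8 + 17 - 3*I*√3))² = (385*(-1/253) + 1/(9 - 3*I*√3))² = (-35/23 + 1/(9 - 3*I*√3))²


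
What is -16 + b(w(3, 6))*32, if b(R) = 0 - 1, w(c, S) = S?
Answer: -48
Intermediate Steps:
b(R) = -1
-16 + b(w(3, 6))*32 = -16 - 1*32 = -16 - 32 = -48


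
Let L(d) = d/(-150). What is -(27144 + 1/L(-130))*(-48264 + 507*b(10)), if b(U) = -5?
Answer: 17926306713/13 ≈ 1.3789e+9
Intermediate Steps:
L(d) = -d/150 (L(d) = d*(-1/150) = -d/150)
-(27144 + 1/L(-130))*(-48264 + 507*b(10)) = -(27144 + 1/(-1/150*(-130)))*(-48264 + 507*(-5)) = -(27144 + 1/(13/15))*(-48264 - 2535) = -(27144 + 15/13)*(-50799) = -352887*(-50799)/13 = -1*(-17926306713/13) = 17926306713/13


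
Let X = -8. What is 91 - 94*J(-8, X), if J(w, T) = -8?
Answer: 843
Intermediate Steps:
91 - 94*J(-8, X) = 91 - 94*(-8) = 91 + 752 = 843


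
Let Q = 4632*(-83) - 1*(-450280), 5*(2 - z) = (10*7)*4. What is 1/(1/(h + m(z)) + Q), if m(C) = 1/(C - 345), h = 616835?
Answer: 246117164/16200416203535 ≈ 1.5192e-5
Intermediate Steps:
z = -54 (z = 2 - 10*7*4/5 = 2 - 14*4 = 2 - 1/5*280 = 2 - 56 = -54)
Q = 65824 (Q = -384456 + 450280 = 65824)
m(C) = 1/(-345 + C)
1/(1/(h + m(z)) + Q) = 1/(1/(616835 + 1/(-345 - 54)) + 65824) = 1/(1/(616835 + 1/(-399)) + 65824) = 1/(1/(616835 - 1/399) + 65824) = 1/(1/(246117164/399) + 65824) = 1/(399/246117164 + 65824) = 1/(16200416203535/246117164) = 246117164/16200416203535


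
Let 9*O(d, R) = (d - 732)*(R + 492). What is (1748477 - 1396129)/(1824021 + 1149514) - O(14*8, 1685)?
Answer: 4013502302032/26761815 ≈ 1.4997e+5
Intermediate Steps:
O(d, R) = (-732 + d)*(492 + R)/9 (O(d, R) = ((d - 732)*(R + 492))/9 = ((-732 + d)*(492 + R))/9 = (-732 + d)*(492 + R)/9)
(1748477 - 1396129)/(1824021 + 1149514) - O(14*8, 1685) = (1748477 - 1396129)/(1824021 + 1149514) - (-40016 - 244/3*1685 + 164*(14*8)/3 + (⅑)*1685*(14*8)) = 352348/2973535 - (-40016 - 411140/3 + (164/3)*112 + (⅑)*1685*112) = 352348*(1/2973535) - (-40016 - 411140/3 + 18368/3 + 188720/9) = 352348/2973535 - 1*(-1349740/9) = 352348/2973535 + 1349740/9 = 4013502302032/26761815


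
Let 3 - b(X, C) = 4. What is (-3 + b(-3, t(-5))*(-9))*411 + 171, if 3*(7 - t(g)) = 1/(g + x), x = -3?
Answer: 2637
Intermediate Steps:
t(g) = 7 - 1/(3*(-3 + g)) (t(g) = 7 - 1/(3*(g - 3)) = 7 - 1/(3*(-3 + g)))
b(X, C) = -1 (b(X, C) = 3 - 1*4 = 3 - 4 = -1)
(-3 + b(-3, t(-5))*(-9))*411 + 171 = (-3 - 1*(-9))*411 + 171 = (-3 + 9)*411 + 171 = 6*411 + 171 = 2466 + 171 = 2637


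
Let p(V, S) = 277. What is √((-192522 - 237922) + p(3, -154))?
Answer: I*√430167 ≈ 655.87*I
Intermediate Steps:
√((-192522 - 237922) + p(3, -154)) = √((-192522 - 237922) + 277) = √(-430444 + 277) = √(-430167) = I*√430167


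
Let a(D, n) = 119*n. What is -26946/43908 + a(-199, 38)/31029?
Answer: -106259243/227070222 ≈ -0.46796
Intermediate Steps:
-26946/43908 + a(-199, 38)/31029 = -26946/43908 + (119*38)/31029 = -26946*1/43908 + 4522*(1/31029) = -4491/7318 + 4522/31029 = -106259243/227070222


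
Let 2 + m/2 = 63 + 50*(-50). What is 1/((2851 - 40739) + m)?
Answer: -1/42766 ≈ -2.3383e-5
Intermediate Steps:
m = -4878 (m = -4 + 2*(63 + 50*(-50)) = -4 + 2*(63 - 2500) = -4 + 2*(-2437) = -4 - 4874 = -4878)
1/((2851 - 40739) + m) = 1/((2851 - 40739) - 4878) = 1/(-37888 - 4878) = 1/(-42766) = -1/42766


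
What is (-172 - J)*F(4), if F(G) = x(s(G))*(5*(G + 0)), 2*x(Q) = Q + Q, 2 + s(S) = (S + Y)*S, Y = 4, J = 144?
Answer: -189600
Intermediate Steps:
s(S) = -2 + S*(4 + S) (s(S) = -2 + (S + 4)*S = -2 + (4 + S)*S = -2 + S*(4 + S))
x(Q) = Q (x(Q) = (Q + Q)/2 = (2*Q)/2 = Q)
F(G) = 5*G*(-2 + G² + 4*G) (F(G) = (-2 + G² + 4*G)*(5*(G + 0)) = (-2 + G² + 4*G)*(5*G) = 5*G*(-2 + G² + 4*G))
(-172 - J)*F(4) = (-172 - 1*144)*(5*4*(-2 + 4² + 4*4)) = (-172 - 144)*(5*4*(-2 + 16 + 16)) = -1580*4*30 = -316*600 = -189600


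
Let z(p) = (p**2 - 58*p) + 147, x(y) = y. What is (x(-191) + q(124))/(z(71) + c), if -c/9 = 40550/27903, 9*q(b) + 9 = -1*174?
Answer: -2948417/14745630 ≈ -0.19995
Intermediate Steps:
q(b) = -61/3 (q(b) = -1 + (-1*174)/9 = -1 + (1/9)*(-174) = -1 - 58/3 = -61/3)
c = -121650/9301 (c = -364950/27903 = -9*40550/27903 = -121650/9301 ≈ -13.079)
z(p) = 147 + p**2 - 58*p
(x(-191) + q(124))/(z(71) + c) = (-191 - 61/3)/((147 + 71**2 - 58*71) - 121650/9301) = -634/(3*((147 + 5041 - 4118) - 121650/9301)) = -634/(3*(1070 - 121650/9301)) = -634/(3*9830420/9301) = -634/3*9301/9830420 = -2948417/14745630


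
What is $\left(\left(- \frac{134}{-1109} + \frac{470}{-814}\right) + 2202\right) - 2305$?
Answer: $- \frac{46696466}{451363} \approx -103.46$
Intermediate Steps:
$\left(\left(- \frac{134}{-1109} + \frac{470}{-814}\right) + 2202\right) - 2305 = \left(\left(\left(-134\right) \left(- \frac{1}{1109}\right) + 470 \left(- \frac{1}{814}\right)\right) + 2202\right) - 2305 = \left(\left(\frac{134}{1109} - \frac{235}{407}\right) + 2202\right) - 2305 = \left(- \frac{206077}{451363} + 2202\right) - 2305 = \frac{993695249}{451363} - 2305 = - \frac{46696466}{451363}$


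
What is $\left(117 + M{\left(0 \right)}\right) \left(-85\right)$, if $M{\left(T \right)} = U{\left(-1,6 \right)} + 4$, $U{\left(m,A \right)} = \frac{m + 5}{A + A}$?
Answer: $- \frac{30940}{3} \approx -10313.0$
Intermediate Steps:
$U{\left(m,A \right)} = \frac{5 + m}{2 A}$
$M{\left(T \right)} = \frac{13}{3}$ ($M{\left(T \right)} = \frac{5 - 1}{2 \cdot 6} + 4 = \frac{1}{2} \cdot \frac{1}{6} \cdot 4 + 4 = \frac{1}{3} + 4 = \frac{13}{3}$)
$\left(117 + M{\left(0 \right)}\right) \left(-85\right) = \left(117 + \frac{13}{3}\right) \left(-85\right) = \frac{364}{3} \left(-85\right) = - \frac{30940}{3}$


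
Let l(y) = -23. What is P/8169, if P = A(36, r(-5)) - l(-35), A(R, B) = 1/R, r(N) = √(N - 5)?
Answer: 829/294084 ≈ 0.0028189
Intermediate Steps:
r(N) = √(-5 + N)
P = 829/36 (P = 1/36 - 1*(-23) = 1/36 + 23 = 829/36 ≈ 23.028)
P/8169 = (829/36)/8169 = (829/36)*(1/8169) = 829/294084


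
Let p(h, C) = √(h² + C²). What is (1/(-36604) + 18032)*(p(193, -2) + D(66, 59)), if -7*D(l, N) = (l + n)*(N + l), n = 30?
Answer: -1980129981000/64057 + 660043327*√37253/36604 ≈ -2.7432e+7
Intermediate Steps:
D(l, N) = -(30 + l)*(N + l)/7 (D(l, N) = -(l + 30)*(N + l)/7 = -(30 + l)*(N + l)/7)
p(h, C) = √(C² + h²)
(1/(-36604) + 18032)*(p(193, -2) + D(66, 59)) = (1/(-36604) + 18032)*(√((-2)² + 193²) + (-30/7*59 - 30/7*66 - ⅐*66² - ⅐*59*66)) = (-1/36604 + 18032)*(√(4 + 37249) + (-1770/7 - 1980/7 - ⅐*4356 - 3894/7)) = 660043327*(√37253 + (-1770/7 - 1980/7 - 4356/7 - 3894/7))/36604 = 660043327*(√37253 - 12000/7)/36604 = 660043327*(-12000/7 + √37253)/36604 = -1980129981000/64057 + 660043327*√37253/36604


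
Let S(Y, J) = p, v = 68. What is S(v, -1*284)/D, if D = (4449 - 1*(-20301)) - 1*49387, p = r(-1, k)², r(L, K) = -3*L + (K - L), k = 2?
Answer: -36/24637 ≈ -0.0014612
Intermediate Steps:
r(L, K) = K - 4*L
p = 36 (p = (2 - 4*(-1))² = (2 + 4)² = 6² = 36)
S(Y, J) = 36
D = -24637 (D = (4449 + 20301) - 49387 = 24750 - 49387 = -24637)
S(v, -1*284)/D = 36/(-24637) = 36*(-1/24637) = -36/24637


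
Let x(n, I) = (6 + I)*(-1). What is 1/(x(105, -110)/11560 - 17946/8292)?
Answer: -1996990/4304029 ≈ -0.46398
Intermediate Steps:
x(n, I) = -6 - I
1/(x(105, -110)/11560 - 17946/8292) = 1/((-6 - 1*(-110))/11560 - 17946/8292) = 1/((-6 + 110)*(1/11560) - 17946*1/8292) = 1/(104*(1/11560) - 2991/1382) = 1/(13/1445 - 2991/1382) = 1/(-4304029/1996990) = -1996990/4304029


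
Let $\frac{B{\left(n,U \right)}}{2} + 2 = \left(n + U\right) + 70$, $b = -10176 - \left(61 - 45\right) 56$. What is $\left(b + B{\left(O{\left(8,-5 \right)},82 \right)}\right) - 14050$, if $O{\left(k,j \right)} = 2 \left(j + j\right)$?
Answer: $-24862$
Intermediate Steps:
$b = -11072$ ($b = -10176 - 16 \cdot 56 = -10176 - 896 = -11072$)
$O{\left(k,j \right)} = 4 j$ ($O{\left(k,j \right)} = 2 \cdot 2 j = 4 j$)
$B{\left(n,U \right)} = 136 + 2 U + 2 n$ ($B{\left(n,U \right)} = -4 + 2 \left(\left(n + U\right) + 70\right) = -4 + 2 \left(\left(U + n\right) + 70\right) = -4 + 2 \left(70 + U + n\right) = -4 + \left(140 + 2 U + 2 n\right) = 136 + 2 U + 2 n$)
$\left(b + B{\left(O{\left(8,-5 \right)},82 \right)}\right) - 14050 = \left(-11072 + \left(136 + 2 \cdot 82 + 2 \cdot 4 \left(-5\right)\right)\right) - 14050 = \left(-11072 + \left(136 + 164 + 2 \left(-20\right)\right)\right) - 14050 = \left(-11072 + \left(136 + 164 - 40\right)\right) - 14050 = \left(-11072 + 260\right) - 14050 = -10812 - 14050 = -24862$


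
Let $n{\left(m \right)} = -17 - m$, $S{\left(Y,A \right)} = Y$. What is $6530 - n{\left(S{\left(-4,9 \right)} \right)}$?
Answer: $6543$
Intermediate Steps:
$6530 - n{\left(S{\left(-4,9 \right)} \right)} = 6530 - \left(-17 - -4\right) = 6530 - \left(-17 + 4\right) = 6530 - -13 = 6530 + 13 = 6543$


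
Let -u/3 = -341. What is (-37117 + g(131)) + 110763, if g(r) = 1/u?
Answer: 75339859/1023 ≈ 73646.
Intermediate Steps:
u = 1023 (u = -3*(-341) = 1023)
g(r) = 1/1023
(-37117 + g(131)) + 110763 = (-37117 + 1/1023) + 110763 = -37970690/1023 + 110763 = 75339859/1023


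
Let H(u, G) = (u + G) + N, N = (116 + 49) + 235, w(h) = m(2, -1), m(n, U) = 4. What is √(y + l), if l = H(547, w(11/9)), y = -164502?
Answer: I*√163551 ≈ 404.41*I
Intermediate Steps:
w(h) = 4
N = 400 (N = 165 + 235 = 400)
H(u, G) = 400 + G + u (H(u, G) = (u + G) + 400 = (G + u) + 400 = 400 + G + u)
l = 951 (l = 400 + 4 + 547 = 951)
√(y + l) = √(-164502 + 951) = √(-163551) = I*√163551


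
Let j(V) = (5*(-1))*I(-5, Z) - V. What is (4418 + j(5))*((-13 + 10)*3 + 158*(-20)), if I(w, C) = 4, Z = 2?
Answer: -13921417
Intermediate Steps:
j(V) = -20 - V (j(V) = (5*(-1))*4 - V = -5*4 - V = -20 - V)
(4418 + j(5))*((-13 + 10)*3 + 158*(-20)) = (4418 + (-20 - 1*5))*((-13 + 10)*3 + 158*(-20)) = (4418 + (-20 - 5))*(-3*3 - 3160) = (4418 - 25)*(-9 - 3160) = 4393*(-3169) = -13921417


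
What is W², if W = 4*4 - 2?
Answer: 196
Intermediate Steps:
W = 14 (W = 16 - 2 = 14)
W² = 14² = 196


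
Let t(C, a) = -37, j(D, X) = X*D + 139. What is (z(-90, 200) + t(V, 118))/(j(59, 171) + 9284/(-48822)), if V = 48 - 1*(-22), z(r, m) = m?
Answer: 3978993/249671066 ≈ 0.015937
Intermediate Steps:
V = 70 (V = 48 + 22 = 70)
j(D, X) = 139 + D*X (j(D, X) = D*X + 139 = 139 + D*X)
(z(-90, 200) + t(V, 118))/(j(59, 171) + 9284/(-48822)) = (200 - 37)/((139 + 59*171) + 9284/(-48822)) = 163/((139 + 10089) + 9284*(-1/48822)) = 163/(10228 - 4642/24411) = 163/(249671066/24411) = 163*(24411/249671066) = 3978993/249671066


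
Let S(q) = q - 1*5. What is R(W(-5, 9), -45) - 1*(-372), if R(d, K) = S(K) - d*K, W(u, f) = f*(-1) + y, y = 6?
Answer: 187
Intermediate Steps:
S(q) = -5 + q (S(q) = q - 5 = -5 + q)
W(u, f) = 6 - f (W(u, f) = f*(-1) + 6 = -f + 6 = 6 - f)
R(d, K) = -5 + K - K*d (R(d, K) = (-5 + K) - d*K = (-5 + K) - K*d = -5 + K - K*d)
R(W(-5, 9), -45) - 1*(-372) = (-5 - 45 - 1*(-45)*(6 - 1*9)) - 1*(-372) = (-5 - 45 - 1*(-45)*(6 - 9)) + 372 = (-5 - 45 - 1*(-45)*(-3)) + 372 = (-5 - 45 - 135) + 372 = -185 + 372 = 187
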